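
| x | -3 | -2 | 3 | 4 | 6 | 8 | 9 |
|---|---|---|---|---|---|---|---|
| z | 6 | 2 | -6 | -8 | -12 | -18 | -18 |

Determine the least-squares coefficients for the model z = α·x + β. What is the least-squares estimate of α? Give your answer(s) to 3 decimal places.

Forming MᵀM = [[219, 25]; [25, 7]] and Mᵀz = [-450, -54]ᵀ gives MᵀM·[α, β]ᵀ = Mᵀz.
Δ = 219·7 − 25² = 908.
α = ((-450)·7 − 25·(-54))/908 = -450/227; β = (219·(-54) − 25·(-450))/908 = -144/227.

α = -1.982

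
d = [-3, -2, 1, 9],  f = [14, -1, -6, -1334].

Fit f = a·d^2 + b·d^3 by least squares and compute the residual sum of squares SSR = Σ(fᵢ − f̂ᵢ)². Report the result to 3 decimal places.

SSR = 3.551

From the data, Σd^2·d^2 = 6659, Σd^2·d^3 = 58775, Σd^3·d^3 = 532235.
And Σd^2·f = -107938, Σd^3·f = -972862.
XᵀX·[a, b]ᵀ = Xᵀf becomes [[6659, 58775]; [58775, 532235]]·[a, b]ᵀ = [-107938, -972862]ᵀ.
Determinant 6659·532235 − 58775² = 89652240.
a = ((-107938)·532235 − 58775·(-972862))/89652240 = -4473623/1494204; b = (6659·(-972862) − 58775·(-107938))/89652240 = -11186009/7471020.
Residuals: 323756/622585, -623886/622585, -939333/622585, 6433/622585; SSR = 2210846/622585.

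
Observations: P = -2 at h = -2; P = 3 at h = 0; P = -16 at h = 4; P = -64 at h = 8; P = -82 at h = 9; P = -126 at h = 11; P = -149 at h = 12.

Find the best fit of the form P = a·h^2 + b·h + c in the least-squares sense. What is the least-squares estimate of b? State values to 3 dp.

b = -0.005

From the data, Σh^2·h^2 = 46306, Σh^2·h = 4356, Σh^2 = 430, Σh·h = 430, Σh = 42, Σ1 = 7.
Moment sums: Σh^2·P = -47704, Σh·P = -4484, ΣP = -436.
So MᵀM·[a, b, c]ᵀ = MᵀP: [[46306, 4356, 430]; [4356, 430, 42]; [430, 42, 7]]·[a, b, c]ᵀ = [-47704, -4484, -436]ᵀ.
Solving the 3×3 system (Gaussian elimination) gives a = -237064/225487, b = -1034/225487, c = 524088/225487.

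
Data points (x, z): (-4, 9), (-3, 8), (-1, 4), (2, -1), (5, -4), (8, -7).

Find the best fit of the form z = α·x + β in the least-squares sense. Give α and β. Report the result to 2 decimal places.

α = -1.38, β = 3.11

Normal-equation sums: Σx·x = 119, Σx = 7, Σ1 = 6.
For Mᵀz: Σx·z = -142, Σz = 9.
Determinant 119·6 − 7² = 665.
α = ((-142)·6 − 7·9)/665 = -183/133; β = (119·9 − 7·(-142))/665 = 59/19.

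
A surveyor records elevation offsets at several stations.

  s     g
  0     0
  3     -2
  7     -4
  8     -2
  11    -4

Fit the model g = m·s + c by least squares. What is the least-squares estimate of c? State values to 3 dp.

c = -0.508

From the data, Σs·s = 243, Σs = 29, Σ1 = 5.
Right-hand side: Σs·g = -94, Σg = -12.
So AᵀA·[m, c]ᵀ = Aᵀg: [[243, 29]; [29, 5]]·[m, c]ᵀ = [-94, -12]ᵀ.
Determinant 243·5 − 29² = 374.
m = ((-94)·5 − 29·(-12))/374 = -61/187; c = (243·(-12) − 29·(-94))/374 = -95/187.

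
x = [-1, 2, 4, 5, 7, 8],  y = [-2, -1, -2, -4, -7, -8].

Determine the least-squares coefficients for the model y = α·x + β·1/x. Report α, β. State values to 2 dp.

Sums needed: Σx·x = 159, Σx·1/x = 6, Σ1/x·1/x = 108861/78400.
And Σx·y = -141, Σ1/x·y = -9/5.
Normal equations: [[159, 6]; [6, 108861/78400]]·[α, β]ᵀ = [-141, -9/5]ᵀ.
Determinant 159·(108861/78400) − 6² = 14486499/78400.
α = ((-141)·(108861/78400) − 6·(-9/5))/(14486499/78400) = -1611409/1609611; β = (159·(-9/5) − 6·(-141))/(14486499/78400) = 4876480/1609611.

α = -1.00, β = 3.03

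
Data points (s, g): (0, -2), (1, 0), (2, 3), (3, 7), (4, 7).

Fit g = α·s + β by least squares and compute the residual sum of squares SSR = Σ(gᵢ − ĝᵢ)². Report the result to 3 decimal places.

SSR = 3.500

Forming MᵀM = [[30, 10]; [10, 5]] and Mᵀg = [55, 15]ᵀ gives MᵀM·[α, β]ᵀ = Mᵀg.
Eliminating β: 5·(row 1) − 10·(row 2) gives 50·α = 5·55 − 10·15 = 125, so α = 5/2.
Then β = (15 − 10·(5/2))/5 = -2.
Residuals: 0, -1/2, 0, 3/2, -1; SSR = 7/2.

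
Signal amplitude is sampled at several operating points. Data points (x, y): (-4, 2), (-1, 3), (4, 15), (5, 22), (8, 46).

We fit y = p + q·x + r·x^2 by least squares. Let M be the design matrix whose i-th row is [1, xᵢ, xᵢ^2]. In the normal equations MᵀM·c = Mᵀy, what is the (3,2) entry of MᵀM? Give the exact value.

Row 3 ↔ basis x^2, column 2 ↔ basis x, so (MᵀM)_{3,2} = Σᵢ (x^2)·(x) = (16)·(-4) + (1)·(-1) + (16)·(4) + (25)·(5) + (64)·(8) = 636.

636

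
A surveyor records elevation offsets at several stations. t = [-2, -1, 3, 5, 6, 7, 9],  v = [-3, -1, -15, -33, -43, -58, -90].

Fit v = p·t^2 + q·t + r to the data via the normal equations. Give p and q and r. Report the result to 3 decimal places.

p = -0.921, q = -1.487, r = -2.005

Entries of MᵀM: Σt^2·t^2 = 10981, Σt^2·t = 1431, Σt^2 = 205, Σt·t = 205, Σt = 27, Σ1 = 7.
Right-hand side: Σt^2·v = -12653, Σt·v = -1677, Σv = -243.
So MᵀM·[p, q, r]ᵀ = Mᵀv: [[10981, 1431, 205]; [1431, 205, 27]; [205, 27, 7]]·[p, q, r]ᵀ = [-12653, -1677, -243]ᵀ.
Row-reducing yields p = -148355/161076, q = -79851/53692, r = -161483/80538.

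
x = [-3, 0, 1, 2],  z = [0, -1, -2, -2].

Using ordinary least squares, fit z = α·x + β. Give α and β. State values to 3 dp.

Forming MᵀM = [[14, 0]; [0, 4]] and Mᵀz = [-6, -5]ᵀ gives MᵀM·[α, β]ᵀ = Mᵀz.
Eliminating β: 4·(row 1) − 0·(row 2) gives 56·α = 4·(-6) − 0·(-5) = -24, so α = -3/7.
Then β = ((-5) − 0·(-3/7))/4 = -5/4.

α = -0.429, β = -1.250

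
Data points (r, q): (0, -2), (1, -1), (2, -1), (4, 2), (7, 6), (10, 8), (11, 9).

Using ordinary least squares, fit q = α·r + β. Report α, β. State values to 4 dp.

α = 1.0431, β = -2.2155

Forming AᵀA = [[291, 35]; [35, 7]] and Aᵀq = [226, 21]ᵀ gives AᵀA·[α, β]ᵀ = Aᵀq.
Determinant 291·7 − 35² = 812.
α = (226·7 − 35·21)/812 = 121/116; β = (291·21 − 35·226)/812 = -257/116.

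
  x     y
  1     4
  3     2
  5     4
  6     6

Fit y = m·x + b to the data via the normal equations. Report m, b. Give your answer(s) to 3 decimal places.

From the data, Σx·x = 71, Σx = 15, Σ1 = 4.
Moment sums: Σx·y = 66, Σy = 16.
Eliminating b: 4·(row 1) − 15·(row 2) gives 59·m = 4·66 − 15·16 = 24, so m = 24/59.
Then b = (16 − 15·(24/59))/4 = 146/59.

m = 0.407, b = 2.475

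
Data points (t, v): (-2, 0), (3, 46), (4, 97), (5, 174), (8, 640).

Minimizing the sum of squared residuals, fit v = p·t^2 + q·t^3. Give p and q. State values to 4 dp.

p = 2.0227, q = 0.9969

The normal system MᵀM·[p, q]ᵀ = Mᵀv is [[5074, 37128]; [37128, 282658]]·[p, q]ᵀ = [47276, 356880]ᵀ.
det = 5074·282658 − 37128² = 55718308.
p = (47276·282658 − 37128·356880)/55718308 = 28174742/13929577; q = (5074·356880 − 37128·47276)/55718308 = 13886448/13929577.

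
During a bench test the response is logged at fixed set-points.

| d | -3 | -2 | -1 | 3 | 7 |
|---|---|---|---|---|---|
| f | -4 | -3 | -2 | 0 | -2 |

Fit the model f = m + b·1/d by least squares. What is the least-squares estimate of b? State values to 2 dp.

Entries of XᵀX: Σ1 = 5, Σ1/d = -19/14, Σ1/d·1/d = 2633/1764.
And Σf = -11, Σ1/d·f = 191/42.
XᵀX·[m, b]ᵀ = Xᵀf becomes [[5, -19/14]; [-19/14, 2633/1764]]·[m, b]ᵀ = [-11, 191/42]ᵀ.
Eliminating b: (2633/1764)·(row 1) − (-19/14)·(row 2) gives (2479/441)·m = (2633/1764)·(-11) − (-19/14)·(191/42) = -4519/441, so m = -4519/2479.
Then b = ((191/42) − (-19/14)·(-4519/2479))/(2633/1764) = 3444/2479.

b = 1.39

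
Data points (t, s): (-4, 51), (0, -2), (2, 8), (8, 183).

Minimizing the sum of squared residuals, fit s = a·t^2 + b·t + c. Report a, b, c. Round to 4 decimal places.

Compute the Gram sums: Σt^2·t^2 = 4368, Σt^2·t = 456, Σt^2 = 84, Σt·t = 84, Σt = 6, Σ1 = 4.
For Aᵀs: Σt^2·s = 12560, Σt·s = 1276, Σs = 240.
AᵀA·[a, b, c]ᵀ = Aᵀs becomes [[4368, 456, 84]; [456, 84, 6]; [84, 6, 4]]·[a, b, c]ᵀ = [12560, 1276, 240]ᵀ.
Solving the 3×3 system (Gaussian elimination) gives a = 727/240, b = -223/200, c = -97/50.

a = 3.0292, b = -1.1150, c = -1.9400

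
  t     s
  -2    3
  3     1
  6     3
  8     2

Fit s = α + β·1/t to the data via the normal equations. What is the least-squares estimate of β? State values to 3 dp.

Compute the Gram sums: Σ1 = 4, Σ1/t = 1/8, Σ1/t·1/t = 233/576.
Moment sums: Σs = 9, Σ1/t·s = -5/12.
Normal equations: [[4, 1/8]; [1/8, 233/576]]·[α, β]ᵀ = [9, -5/12]ᵀ.
Eliminating β: (233/576)·(row 1) − (1/8)·(row 2) gives (923/576)·α = (233/576)·9 − (1/8)·(-5/12) = 709/192, so α = 2127/923.
Then β = ((-5/12) − (1/8)·(2127/923))/(233/576) = -1608/923.

β = -1.742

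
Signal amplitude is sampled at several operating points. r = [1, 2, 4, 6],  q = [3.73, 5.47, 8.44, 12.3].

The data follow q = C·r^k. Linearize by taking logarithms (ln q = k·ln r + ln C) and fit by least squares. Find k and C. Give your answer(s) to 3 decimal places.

k = 0.654, C = 3.604

With ln qᵢ as the transformed response and ln rᵢ as the regressor:
Σln r = 3.8712, Σ(ln r)² = 5.6127, Σln q = 7.6583, Σln r·ln q = 8.6314.
Equations: 5.6127·k + 3.8712·ln C = 8.6314;  3.8712·k + 4·ln C = 7.6583.
Δ = 5.6127·4 − (3.8712)² = 7.4645; k = (8.6314·4 − 3.8712·7.6583)/7.4645 = 0.65361, ln C = (5.6127·7.6583 − 3.8712·8.6314)/7.4645 = 1.28200, so C = exp(1.28200) = 3.60385.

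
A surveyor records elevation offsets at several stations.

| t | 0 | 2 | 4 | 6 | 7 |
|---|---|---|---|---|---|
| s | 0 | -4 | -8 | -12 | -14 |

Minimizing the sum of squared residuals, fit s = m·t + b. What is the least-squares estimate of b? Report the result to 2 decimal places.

b = 0.00

Setting ∂/∂m … = 0 gives: 105·m + 19·b = -210;  19·m + 5·b = -38.
Δ = 105·5 − 19² = 164.
m = ((-210)·5 − 19·(-38))/164 = -2; b = (105·(-38) − 19·(-210))/164 = 0.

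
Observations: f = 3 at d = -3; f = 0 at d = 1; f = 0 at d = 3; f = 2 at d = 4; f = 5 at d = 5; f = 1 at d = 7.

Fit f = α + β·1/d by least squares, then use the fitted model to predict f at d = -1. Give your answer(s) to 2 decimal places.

f̂ = 4.96

The normal equations are: 6·α + (223/140)·β = 11;  (223/140)·α + (237281/176400)·β = 9/14.
Determinant 6·(237281/176400) − (223/140)² = 13015/2352.
α = (11·(237281/176400) − (223/140)·(9/14))/(13015/2352) = 2429461/976125; β = (6·(9/14) − (223/140)·11)/(13015/2352) = -160692/65075.
At d = -1: f̂ = (2429461/976125)·(1) + (-160692/65075)·(-1) = 4839841/976125.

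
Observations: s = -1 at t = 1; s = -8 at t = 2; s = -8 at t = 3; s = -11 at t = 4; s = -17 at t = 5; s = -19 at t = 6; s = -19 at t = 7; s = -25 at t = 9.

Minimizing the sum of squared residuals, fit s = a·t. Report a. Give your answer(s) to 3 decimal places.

Normal-equation sums: Σt·t = 221.
And Σt·s = -642.
So XᵀX·[a]ᵀ = Xᵀs: [[221]]·[a]ᵀ = [-642]ᵀ.
a = (-642)/221 = -2.90498.

a = -2.905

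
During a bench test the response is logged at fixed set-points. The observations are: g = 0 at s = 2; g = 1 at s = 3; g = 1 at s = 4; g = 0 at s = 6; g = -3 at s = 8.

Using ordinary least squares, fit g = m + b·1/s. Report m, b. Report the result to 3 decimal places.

m = -1.695, b = 5.438

The normal equations are: 5·m + (11/8)·b = -1;  (11/8)·m + (269/576)·b = 5/24.
(Σ1 = 5, Σ1/s = 11/8, Σ1/s·1/s = 269/576, Σg = -1, Σ1/s·g = 5/24.)
det = 5·(269/576) − (11/8)² = 4/9.
m = ((-1)·(269/576) − (11/8)·(5/24))/(4/9) = -217/128; b = (5·(5/24) − (11/8)·(-1))/(4/9) = 87/16.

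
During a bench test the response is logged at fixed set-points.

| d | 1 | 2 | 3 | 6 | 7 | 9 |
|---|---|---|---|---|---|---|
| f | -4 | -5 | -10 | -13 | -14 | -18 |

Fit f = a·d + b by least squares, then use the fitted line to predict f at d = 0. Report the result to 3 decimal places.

f̂ = -2.784

Setting ∂/∂a … = 0 gives: 180·a + 28·b = -382;  28·a + 6·b = -64.
(Σd·d = 180, Σd = 28, Σ1 = 6, Σd·f = -382, Σf = -64.)
Eliminating b: 6·(row 1) − 28·(row 2) gives 296·a = 6·(-382) − 28·(-64) = -500, so a = -125/74.
Then b = ((-64) − 28·(-125/74))/6 = -103/37.
At d = 0: f̂ = (-125/74)·(0) + (-103/37)·(1) = -103/37.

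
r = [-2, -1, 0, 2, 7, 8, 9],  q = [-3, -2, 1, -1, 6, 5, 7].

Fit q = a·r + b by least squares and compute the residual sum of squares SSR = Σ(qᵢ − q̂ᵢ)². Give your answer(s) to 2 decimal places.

Forming AᵀA = [[203, 23]; [23, 7]] and Aᵀq = [151, 13]ᵀ gives AᵀA·[a, b]ᵀ = Aᵀq.
det = 203·7 − 23² = 892.
a = (151·7 − 23·13)/892 = 379/446; b = (203·13 − 23·151)/892 = -417/446.
Residuals: -163/446, -48/223, 863/446, -787/446, 220/223, -385/446, 64/223; SSR = 1971/223.

SSR = 8.84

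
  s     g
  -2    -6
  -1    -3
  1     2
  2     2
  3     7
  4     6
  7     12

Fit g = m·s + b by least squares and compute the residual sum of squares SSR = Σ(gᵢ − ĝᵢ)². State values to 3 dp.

SSR = 8.786

The normal equations are: 84·m + 14·b = 150;  14·m + 7·b = 20.
(Σs·s = 84, Σs = 14, Σ1 = 7, Σs·g = 150, Σg = 20.)
Eliminating b: 7·(row 1) − 14·(row 2) gives 392·m = 7·150 − 14·20 = 770, so m = 55/28.
Then b = (20 − 14·(55/28))/7 = -15/14.
Residuals: -1, 1/28, 31/28, -6/7, 61/28, -11/14, -19/28; SSR = 123/14.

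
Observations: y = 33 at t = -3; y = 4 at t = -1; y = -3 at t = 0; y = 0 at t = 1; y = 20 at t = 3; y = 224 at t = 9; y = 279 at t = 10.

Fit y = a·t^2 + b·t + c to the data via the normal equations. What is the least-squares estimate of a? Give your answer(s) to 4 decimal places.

From the data, Σt^2·t^2 = 16725, Σt^2·t = 1729, Σt^2 = 201, Σt·t = 201, Σt = 19, Σ1 = 7.
Moment sums: Σt^2·y = 46525, Σt·y = 4763, Σy = 557.
XᵀX·[a, b, c]ᵀ = Xᵀy becomes [[16725, 1729, 201]; [1729, 201, 19]; [201, 19, 7]]·[a, b, c]ᵀ = [46525, 4763, 557]ᵀ.
Inverting the 3×3 Gram matrix, [a, b, c]ᵀ = [1250777/413441, -910465/413441, -545815/413441]ᵀ.

a = 3.0253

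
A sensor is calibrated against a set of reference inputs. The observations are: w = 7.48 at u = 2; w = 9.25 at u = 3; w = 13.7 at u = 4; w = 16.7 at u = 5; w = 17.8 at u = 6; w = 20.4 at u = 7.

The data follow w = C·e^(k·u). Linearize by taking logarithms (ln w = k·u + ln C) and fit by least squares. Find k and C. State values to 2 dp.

With ln wᵢ as the transformed response and uᵢ as the regressor:
Σu = 27.0000, Σ(u)² = 139.0000, Σln w = 15.5644, Σu·ln w = 73.6289.
Equations: 139.0000·k + 27.0000·ln C = 73.6289;  27.0000·k + 6·ln C = 15.5644.
Slope k = (n·Σu·ln w − Σu·Σln w)/(n·Σ(u)² − (Σu)²) = (6·73.6289 − 27.0000·15.5644)/105.0000 = 0.20509; ln C = (Σln w − k·Σu)/n = 1.67115, so C = exp(1.67115) = 5.31827.

k = 0.21, C = 5.32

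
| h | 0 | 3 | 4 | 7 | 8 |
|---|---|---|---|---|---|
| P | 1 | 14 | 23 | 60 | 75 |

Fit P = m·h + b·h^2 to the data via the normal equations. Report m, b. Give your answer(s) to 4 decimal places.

The normal equations are: 138·m + 946·b = 1154;  946·m + 6834·b = 8234.
Δ = 138·6834 − 946² = 48176.
m = (1154·6834 − 946·8234)/48176 = 6067/3011; b = (138·8234 − 946·1154)/48176 = 2788/3011.

m = 2.0149, b = 0.9259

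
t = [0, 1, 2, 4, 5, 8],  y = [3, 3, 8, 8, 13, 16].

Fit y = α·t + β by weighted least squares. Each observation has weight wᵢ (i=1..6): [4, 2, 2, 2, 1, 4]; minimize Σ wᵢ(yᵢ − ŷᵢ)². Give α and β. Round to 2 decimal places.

The normal system XᵀWX·[α, β]ᵀ = XᵀWy is [[323, 51]; [51, 15]]·[α, β]ᵀ = [679, 127]ᵀ.
Determinant 323·15 − 51² = 2244.
α = (679·15 − 51·127)/2244 = 309/187; β = (323·127 − 51·679)/2244 = 94/33.

α = 1.65, β = 2.85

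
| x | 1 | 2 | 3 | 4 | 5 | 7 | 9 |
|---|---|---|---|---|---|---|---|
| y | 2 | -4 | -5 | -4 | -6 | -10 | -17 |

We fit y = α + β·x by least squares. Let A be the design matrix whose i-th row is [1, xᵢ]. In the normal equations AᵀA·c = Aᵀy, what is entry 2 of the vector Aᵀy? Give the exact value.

-290

Entry 2 ↔ basis x, so (Aᵀy)_{2} = Σᵢ (x)·yᵢ = (1)·(2) + (2)·(-4) + (3)·(-5) + (4)·(-4) + (5)·(-6) + (7)·(-10) + (9)·(-17) = -290.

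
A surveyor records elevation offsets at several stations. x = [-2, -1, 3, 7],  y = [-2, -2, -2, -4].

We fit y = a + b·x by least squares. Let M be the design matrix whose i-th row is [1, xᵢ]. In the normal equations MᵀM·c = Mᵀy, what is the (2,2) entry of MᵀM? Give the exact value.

Row 2 ↔ basis x, column 2 ↔ basis x, so (MᵀM)_{2,2} = Σᵢ (x)·(x) = (-2)·(-2) + (-1)·(-1) + (3)·(3) + (7)·(7) = 63.

63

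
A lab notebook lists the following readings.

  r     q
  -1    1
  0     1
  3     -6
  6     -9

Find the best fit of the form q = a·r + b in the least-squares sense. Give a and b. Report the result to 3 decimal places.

Forming AᵀA = [[46, 8]; [8, 4]] and Aᵀq = [-73, -13]ᵀ gives AᵀA·[a, b]ᵀ = Aᵀq.
det = 46·4 − 8² = 120.
a = ((-73)·4 − 8·(-13))/120 = -47/30; b = (46·(-13) − 8·(-73))/120 = -7/60.

a = -1.567, b = -0.117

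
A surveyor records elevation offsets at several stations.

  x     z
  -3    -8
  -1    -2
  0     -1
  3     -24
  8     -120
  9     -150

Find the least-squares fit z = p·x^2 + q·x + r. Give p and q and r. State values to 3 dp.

Sums needed: Σx^2·x^2 = 10820, Σx^2·x = 1240, Σx^2 = 164, Σx·x = 164, Σx = 16, Σ1 = 6.
For Aᵀz: Σx^2·z = -20120, Σx·z = -2356, Σz = -305.
Normal equations: [[10820, 1240, 164]; [1240, 164, 16]; [164, 16, 6]]·[p, q, r]ᵀ = [-20120, -2356, -305]ᵀ.
Solving the 3×3 system (Gaussian elimination) gives p = -3419/2226, q = -406/159, r = -1515/742.

p = -1.536, q = -2.553, r = -2.042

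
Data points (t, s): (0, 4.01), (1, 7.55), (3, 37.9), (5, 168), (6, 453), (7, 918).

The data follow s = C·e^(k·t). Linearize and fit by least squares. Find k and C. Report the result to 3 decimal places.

Taking logs, ln s = k·t + ln C, so regress ln s on t.
Sums: Σt = 22.0000, Σ(t)² = 120.0000, Σln s = 25.1073, Σt·ln s = 122.9970.
Normal system: [[120.0000, 22.0000]; [22.0000, 6]]·[k, ln C]ᵀ = [122.9970, 25.1073]ᵀ.
Solving (det = 236.0000): k = 0.78653, ln C = 1.30063, so C = exp(1.30063) = 3.67160.

k = 0.787, C = 3.672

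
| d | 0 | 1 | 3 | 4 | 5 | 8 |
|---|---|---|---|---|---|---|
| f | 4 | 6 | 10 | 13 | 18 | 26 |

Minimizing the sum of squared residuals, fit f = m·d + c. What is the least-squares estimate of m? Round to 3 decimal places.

m = 2.807

Compute the Gram sums: Σd·d = 115, Σd = 21, Σ1 = 6.
For Xᵀf: Σd·f = 386, Σf = 77.
Determinant 115·6 − 21² = 249.
m = (386·6 − 21·77)/249 = 233/83; c = (115·77 − 21·386)/249 = 749/249.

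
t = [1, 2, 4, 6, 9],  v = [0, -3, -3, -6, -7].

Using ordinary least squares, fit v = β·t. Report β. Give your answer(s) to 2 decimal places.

Forming AᵀA = [[138]] and Aᵀv = [-117]ᵀ gives AᵀA·[β]ᵀ = Aᵀv.
β = (-117)/138 = -0.847826.

β = -0.85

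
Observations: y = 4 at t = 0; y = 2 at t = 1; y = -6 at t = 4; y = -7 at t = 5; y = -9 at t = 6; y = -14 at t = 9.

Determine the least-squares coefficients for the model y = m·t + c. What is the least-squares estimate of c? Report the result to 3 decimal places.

c = 3.511

From the data, Σt·t = 159, Σt = 25, Σ1 = 6.
Right-hand side: Σt·y = -237, Σy = -30.
Eliminating c: 6·(row 1) − 25·(row 2) gives 329·m = 6·(-237) − 25·(-30) = -672, so m = -96/47.
Then c = ((-30) − 25·(-96/47))/6 = 165/47.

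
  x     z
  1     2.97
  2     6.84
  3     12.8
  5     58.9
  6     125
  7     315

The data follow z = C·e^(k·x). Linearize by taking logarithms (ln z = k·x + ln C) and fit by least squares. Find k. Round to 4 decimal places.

Linearized form: ln z = k·x + ln C. From the 6 transformed points,
Over the data: Σx = 24.0000, Σ(x)² = 124.0000, Σln z = 20.2175, Σx·ln z = 102.1996.
Normal system: [[124.0000, 24.0000]; [24.0000, 6]]·[k, ln C]ᵀ = [102.1996, 20.2175]ᵀ.
Slope k = (n·Σx·ln z − Σx·Σln z)/(n·Σ(x)² − (Σx)²) = (6·102.1996 − 24.0000·20.2175)/168.0000 = 0.76177; ln C = (Σln z − k·Σx)/n = 0.32252.

k = 0.7618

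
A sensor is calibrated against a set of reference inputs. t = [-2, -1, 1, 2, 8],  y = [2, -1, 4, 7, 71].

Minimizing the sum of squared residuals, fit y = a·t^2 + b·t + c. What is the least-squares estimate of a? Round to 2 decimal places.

a = 0.91

With design matrix M, MᵀM = [[4130, 512, 74]; [512, 74, 8]; [74, 8, 5]] and Mᵀy = [4583, 583, 83]ᵀ.
Row-reducing yields a = 2129/2334, b = 1159/778, c = 836/1167.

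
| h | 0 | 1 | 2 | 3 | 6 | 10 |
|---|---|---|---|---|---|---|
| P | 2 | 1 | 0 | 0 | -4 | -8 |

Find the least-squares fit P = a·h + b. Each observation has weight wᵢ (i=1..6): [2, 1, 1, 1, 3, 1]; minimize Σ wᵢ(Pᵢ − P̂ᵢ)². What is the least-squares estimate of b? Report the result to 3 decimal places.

With design matrix M, MᵀWM = [[222, 34]; [34, 9]] and MᵀWP = [-151, -15]ᵀ.
Eliminating b: 9·(row 1) − 34·(row 2) gives 842·a = 9·(-151) − 34·(-15) = -849, so a = -849/842.
Then b = ((-15) − 34·(-849/842))/9 = 902/421.

b = 2.143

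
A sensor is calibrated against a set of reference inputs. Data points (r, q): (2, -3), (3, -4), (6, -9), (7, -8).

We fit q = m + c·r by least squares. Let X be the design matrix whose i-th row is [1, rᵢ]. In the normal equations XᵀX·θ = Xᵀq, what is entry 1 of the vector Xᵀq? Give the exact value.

-24

Entry 1 ↔ basis 1, so (Xᵀq)_{1} = Σᵢ qᵢ = (1)·(-3) + (1)·(-4) + (1)·(-9) + (1)·(-8) = -24.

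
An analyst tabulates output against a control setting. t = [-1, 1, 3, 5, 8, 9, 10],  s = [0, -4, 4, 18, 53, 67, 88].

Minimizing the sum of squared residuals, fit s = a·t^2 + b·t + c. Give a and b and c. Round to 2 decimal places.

Compute the Gram sums: Σt^2·t^2 = 21365, Σt^2·t = 2393, Σt^2 = 281, Σt·t = 281, Σt = 35, Σ1 = 7.
And Σt^2·s = 18101, Σt·s = 2005, Σs = 226.
AᵀA·[a, b, c]ᵀ = Aᵀs becomes [[21365, 2393, 281]; [2393, 281, 35]; [281, 35, 7]]·[a, b, c]ᵀ = [18101, 2005, 226]ᵀ.
Row-reducing yields a = 323903/324978, b = -336419/324978, c = -138025/54163.

a = 1.00, b = -1.04, c = -2.55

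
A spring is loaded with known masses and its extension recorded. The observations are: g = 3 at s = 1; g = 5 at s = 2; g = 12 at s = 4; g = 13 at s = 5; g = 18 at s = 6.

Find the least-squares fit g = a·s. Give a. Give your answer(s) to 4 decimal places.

Entries of AᵀA: Σs·s = 82.
Right-hand side: Σs·g = 234.
Hence a = 234 / 82 ≈ 2.85366.

a = 2.8537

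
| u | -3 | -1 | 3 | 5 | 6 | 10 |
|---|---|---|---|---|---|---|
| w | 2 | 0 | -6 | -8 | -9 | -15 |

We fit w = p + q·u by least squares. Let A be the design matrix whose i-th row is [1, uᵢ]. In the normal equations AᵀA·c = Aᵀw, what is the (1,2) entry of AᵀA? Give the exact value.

20

Row 1 ↔ basis 1, column 2 ↔ basis u, so (AᵀA)_{1,2} = Σᵢ u = (1)·(-3) + (1)·(-1) + (1)·(3) + (1)·(5) + (1)·(6) + (1)·(10) = 20.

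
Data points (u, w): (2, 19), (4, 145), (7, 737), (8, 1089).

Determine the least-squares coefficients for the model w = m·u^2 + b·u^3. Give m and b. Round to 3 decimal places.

m = 1.093, b = 1.991

From the data, Σu^2·u^2 = 6769, Σu^2·u^3 = 50631, Σu^3·u^3 = 383953.
And Σu^2·w = 108205, Σu^3·w = 819791.
Eliminating b: 383953·(row 1) − 50631·(row 2) gives 35479696·m = 383953·108205 − 50631·819791 = 38796244, so m = 9699061/8869924.
Then b = (819791 − 50631·(9699061/8869924))/383953 = 2522783/1267132.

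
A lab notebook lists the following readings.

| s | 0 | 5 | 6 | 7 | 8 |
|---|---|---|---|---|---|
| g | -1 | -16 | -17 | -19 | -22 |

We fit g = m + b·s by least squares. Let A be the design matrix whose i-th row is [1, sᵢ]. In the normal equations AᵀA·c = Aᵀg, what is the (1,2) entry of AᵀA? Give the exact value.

Row 1 ↔ basis 1, column 2 ↔ basis s, so (AᵀA)_{1,2} = Σᵢ s = (1)·(0) + (1)·(5) + (1)·(6) + (1)·(7) + (1)·(8) = 26.

26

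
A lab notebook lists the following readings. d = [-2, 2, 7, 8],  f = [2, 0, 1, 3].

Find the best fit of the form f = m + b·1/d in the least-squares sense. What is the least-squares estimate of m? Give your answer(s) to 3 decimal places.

m = 1.614

From the data, Σ1 = 4, Σ1/d = 15/56, Σ1/d·1/d = 1681/3136.
For Xᵀf: Σf = 6, Σ1/d·f = -27/56.
XᵀX·[m, b]ᵀ = Xᵀf becomes [[4, 15/56]; [15/56, 1681/3136]]·[m, b]ᵀ = [6, -27/56]ᵀ.
Determinant 4·(1681/3136) − (15/56)² = 6499/3136.
m = (6·(1681/3136) − (15/56)·(-27/56))/(6499/3136) = 10491/6499; b = (4·(-27/56) − (15/56)·6)/(6499/3136) = -11088/6499.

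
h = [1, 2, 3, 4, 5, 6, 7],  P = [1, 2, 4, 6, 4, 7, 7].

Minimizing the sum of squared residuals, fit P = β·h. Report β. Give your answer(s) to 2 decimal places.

β = 1.09

XᵀX·[β]ᵀ = XᵀP reads: 140·β = 152.
(Σh·h = 140, Σh·P = 152.)
β = 152/140 = 1.08571.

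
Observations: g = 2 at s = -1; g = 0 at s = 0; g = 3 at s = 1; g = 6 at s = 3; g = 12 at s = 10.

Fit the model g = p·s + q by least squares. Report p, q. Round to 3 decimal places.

Setting ∂/∂p … = 0 gives: 111·p + 13·q = 139;  13·p + 5·q = 23.
Δ = 111·5 − 13² = 386.
p = (139·5 − 13·23)/386 = 198/193; q = (111·23 − 13·139)/386 = 373/193.

p = 1.026, q = 1.933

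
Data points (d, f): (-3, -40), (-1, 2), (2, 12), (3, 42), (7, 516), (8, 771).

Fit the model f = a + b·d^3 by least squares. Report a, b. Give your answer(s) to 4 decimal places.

Normal-equation sums: Σ1 = 6, Σd^3 = 862, Σd^3·d^3 = 381316.
And Σf = 1303, Σd^3·f = 574048.
AᵀA·[a, b]ᵀ = Aᵀf becomes [[6, 862]; [862, 381316]]·[a, b]ᵀ = [1303, 574048]ᵀ.
Determinant 6·381316 − 862² = 1544852.
a = (1303·381316 − 862·574048)/1544852 = 506343/386213; b = (6·574048 − 862·1303)/1544852 = 1160551/772426.

a = 1.3110, b = 1.5025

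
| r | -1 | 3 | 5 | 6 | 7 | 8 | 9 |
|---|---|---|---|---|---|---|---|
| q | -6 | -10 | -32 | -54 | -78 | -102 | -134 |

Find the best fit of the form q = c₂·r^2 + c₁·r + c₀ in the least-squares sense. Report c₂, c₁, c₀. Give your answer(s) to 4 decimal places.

XᵀX·[c₂, c₁, c₀]ᵀ = Xᵀq reads: 15061·c₂ + 1951·c₁ + 265·c₀ = -24044;  1951·c₂ + 265·c₁ + 37·c₀ = -3076;  265·c₂ + 37·c₁ + 7·c₀ = -416.
(Σr^2·r^2 = 15061, Σr^2·r = 1951, Σr^2 = 265, Σr·r = 265, Σr = 37, Σ1 = 7, Σr^2·q = -24044, Σr·q = -3076, Σq = -416.)
Inverting the 3×3 Gram matrix, [c₂, c₁, c₀]ᵀ = [-18134/9009, 89734/27027, -20980/27027]ᵀ.

c₂ = -2.0129, c₁ = 3.3202, c₀ = -0.7763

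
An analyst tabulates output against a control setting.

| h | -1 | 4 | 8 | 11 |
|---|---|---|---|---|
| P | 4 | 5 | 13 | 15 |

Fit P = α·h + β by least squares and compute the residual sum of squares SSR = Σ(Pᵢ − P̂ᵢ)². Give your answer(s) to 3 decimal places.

SSR = 10.747

Normal-equation sums: Σh·h = 202, Σh = 22, Σ1 = 4.
For XᵀP: Σh·P = 285, ΣP = 37.
Normal equations: [[202, 22]; [22, 4]]·[α, β]ᵀ = [285, 37]ᵀ.
Eliminating β: 4·(row 1) − 22·(row 2) gives 324·α = 4·285 − 22·37 = 326, so α = 163/162.
Then β = (37 − 22·(163/162))/4 = 301/81.
Residuals: 209/162, -74/27, 100/81, 35/162; SSR = 1741/162.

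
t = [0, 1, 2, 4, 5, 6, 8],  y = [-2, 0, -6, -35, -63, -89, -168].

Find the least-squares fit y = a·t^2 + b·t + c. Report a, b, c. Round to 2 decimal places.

The normal equations are: 6290·a + 926·b + 146·c = -16115;  926·a + 146·b + 26·c = -2345;  146·a + 26·b + 7·c = -363.
Row-reducing yields a = -11625/3836, b = 12893/3836, c = -1087/959.

a = -3.03, b = 3.36, c = -1.13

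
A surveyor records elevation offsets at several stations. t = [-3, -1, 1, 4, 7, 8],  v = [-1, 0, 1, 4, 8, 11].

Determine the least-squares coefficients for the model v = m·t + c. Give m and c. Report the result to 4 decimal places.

Sums needed: Σt·t = 140, Σt = 16, Σ1 = 6.
Right-hand side: Σt·v = 164, Σv = 23.
XᵀX·[m, c]ᵀ = Xᵀv becomes [[140, 16]; [16, 6]]·[m, c]ᵀ = [164, 23]ᵀ.
Δ = 140·6 − 16² = 584.
m = (164·6 − 16·23)/584 = 77/73; c = (140·23 − 16·164)/584 = 149/146.

m = 1.0548, c = 1.0205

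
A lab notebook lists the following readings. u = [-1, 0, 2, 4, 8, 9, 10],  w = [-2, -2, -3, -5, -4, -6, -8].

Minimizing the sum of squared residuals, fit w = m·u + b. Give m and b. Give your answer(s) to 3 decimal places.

Setting ∂/∂m … = 0 gives: 266·m + 32·b = -190;  32·m + 7·b = -30.
Eliminating b: 7·(row 1) − 32·(row 2) gives 838·m = 7·(-190) − 32·(-30) = -370, so m = -185/419.
Then b = ((-30) − 32·(-185/419))/7 = -950/419.

m = -0.442, b = -2.267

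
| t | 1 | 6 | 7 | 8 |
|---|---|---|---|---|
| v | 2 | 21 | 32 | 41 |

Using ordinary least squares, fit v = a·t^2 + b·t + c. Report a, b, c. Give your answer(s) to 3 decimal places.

a = 0.849, b = -1.988, c = 3.105

Normal-equation sums: Σt^2·t^2 = 7794, Σt^2·t = 1072, Σt^2 = 150, Σt·t = 150, Σt = 22, Σ1 = 4.
And Σt^2·v = 4950, Σt·v = 680, Σv = 96.
Normal equations: [[7794, 1072, 150]; [1072, 150, 22]; [150, 22, 4]]·[a, b, c]ᵀ = [4950, 680, 96]ᵀ.
Row-reducing yields a = 73/86, b = -171/86, c = 267/86.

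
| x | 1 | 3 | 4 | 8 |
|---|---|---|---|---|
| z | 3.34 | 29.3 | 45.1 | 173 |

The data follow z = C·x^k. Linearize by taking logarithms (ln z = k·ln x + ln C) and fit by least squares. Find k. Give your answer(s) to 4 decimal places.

Taking logs, ln z = k·ln x + ln C, so regress ln z on ln x.
Σln x = 4.5643, Σ(ln x)² = 7.4528, Σln z = 13.5457, Σln x·ln z = 19.7069.
Equations: 7.4528·k + 4.5643·ln C = 19.7069;  4.5643·k + 4·ln C = 13.5457.
Solving (det = 8.9781): k = 1.89350, ln C = 1.22578.

k = 1.8935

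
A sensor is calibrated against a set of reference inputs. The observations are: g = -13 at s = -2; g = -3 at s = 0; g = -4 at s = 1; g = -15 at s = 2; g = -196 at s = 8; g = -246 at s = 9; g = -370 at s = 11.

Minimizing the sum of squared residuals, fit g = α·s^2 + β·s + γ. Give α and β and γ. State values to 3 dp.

With design matrix X, XᵀX = [[25331, 2573, 275]; [2573, 275, 29]; [275, 29, 7]] and Xᵀg = [-77356, -7860, -847]ᵀ.
Inverting the 3×3 Gram matrix, [α, β, γ]ᵀ = [-257323/84936, -4061/84936, -25219/14156]ᵀ.

α = -3.030, β = -0.048, γ = -1.782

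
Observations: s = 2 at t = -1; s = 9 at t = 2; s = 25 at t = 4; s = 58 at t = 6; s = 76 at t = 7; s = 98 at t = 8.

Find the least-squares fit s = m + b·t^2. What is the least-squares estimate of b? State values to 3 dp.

b = 1.517

From the data, Σ1 = 6, Σt^2 = 170, Σt^2·t^2 = 8066.
Right-hand side: Σs = 268, Σt^2·s = 12522.
Normal equations: [[6, 170]; [170, 8066]]·[m, b]ᵀ = [268, 12522]ᵀ.
Eliminating b: 8066·(row 1) − 170·(row 2) gives 19496·m = 8066·268 − 170·12522 = 32948, so m = 8237/4874.
Then b = (12522 − 170·(8237/4874))/8066 = 7393/4874.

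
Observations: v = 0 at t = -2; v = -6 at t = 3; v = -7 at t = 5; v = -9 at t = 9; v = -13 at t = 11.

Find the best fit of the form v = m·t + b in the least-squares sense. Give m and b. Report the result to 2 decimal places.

Compute the Gram sums: Σt·t = 240, Σt = 26, Σ1 = 5.
Right-hand side: Σt·v = -277, Σv = -35.
Eliminating b: 5·(row 1) − 26·(row 2) gives 524·m = 5·(-277) − 26·(-35) = -475, so m = -475/524.
Then b = ((-35) − 26·(-475/524))/5 = -599/262.

m = -0.91, b = -2.29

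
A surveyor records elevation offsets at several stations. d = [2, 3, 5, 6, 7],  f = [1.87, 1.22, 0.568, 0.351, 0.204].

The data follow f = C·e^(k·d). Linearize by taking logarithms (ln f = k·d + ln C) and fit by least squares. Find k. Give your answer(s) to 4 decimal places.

Taking logs, ln f = k·d + ln C, so regress ln f on d.
Σd = 23.0000, Σ(d)² = 123.0000, Σln f = -2.3774, Σd·ln f = -18.3890.
Equations: 123.0000·k + 23.0000·ln C = -18.3890;  23.0000·k + 5·ln C = -2.3774.
Solving (det = 86.0000): k = -0.43330, ln C = 1.51768.

k = -0.4333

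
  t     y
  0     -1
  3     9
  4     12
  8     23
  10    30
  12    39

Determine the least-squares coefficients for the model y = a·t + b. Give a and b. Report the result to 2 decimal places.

a = 3.21, b = -1.12

The normal equations are: 333·a + 37·b = 1027;  37·a + 6·b = 112.
(Σt·t = 333, Σt = 37, Σ1 = 6, Σt·y = 1027, Σy = 112.)
Δ = 333·6 − 37² = 629.
a = (1027·6 − 37·112)/629 = 2018/629; b = (333·112 − 37·1027)/629 = -19/17.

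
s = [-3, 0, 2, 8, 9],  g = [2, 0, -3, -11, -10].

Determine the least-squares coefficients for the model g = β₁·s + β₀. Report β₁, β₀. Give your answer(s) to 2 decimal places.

β₁ = -1.12, β₀ = -0.82

AᵀA·[β₁, β₀]ᵀ = Aᵀg reads: 158·β₁ + 16·β₀ = -190;  16·β₁ + 5·β₀ = -22.
Δ = 158·5 − 16² = 534.
β₁ = ((-190)·5 − 16·(-22))/534 = -299/267; β₀ = (158·(-22) − 16·(-190))/534 = -218/267.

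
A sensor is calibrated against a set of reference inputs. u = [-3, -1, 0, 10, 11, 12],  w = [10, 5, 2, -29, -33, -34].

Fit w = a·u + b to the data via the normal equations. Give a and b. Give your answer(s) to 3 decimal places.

Compute the Gram sums: Σu·u = 375, Σu = 29, Σ1 = 6.
And Σu·w = -1096, Σw = -79.
det = 375·6 − 29² = 1409.
a = ((-1096)·6 − 29·(-79))/1409 = -4285/1409; b = (375·(-79) − 29·(-1096))/1409 = 2159/1409.

a = -3.041, b = 1.532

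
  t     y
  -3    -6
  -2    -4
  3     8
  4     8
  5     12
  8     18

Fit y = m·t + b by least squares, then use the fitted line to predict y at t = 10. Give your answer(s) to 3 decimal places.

Forming AᵀA = [[127, 15]; [15, 6]] and Aᵀy = [286, 36]ᵀ gives AᵀA·[m, b]ᵀ = Aᵀy.
Eliminating b: 6·(row 1) − 15·(row 2) gives 537·m = 6·286 − 15·36 = 1176, so m = 392/179.
Then b = (36 − 15·(392/179))/6 = 94/179.
At t = 10: ŷ = (392/179)·(10) + (94/179)·(1) = 4014/179.

ŷ = 22.425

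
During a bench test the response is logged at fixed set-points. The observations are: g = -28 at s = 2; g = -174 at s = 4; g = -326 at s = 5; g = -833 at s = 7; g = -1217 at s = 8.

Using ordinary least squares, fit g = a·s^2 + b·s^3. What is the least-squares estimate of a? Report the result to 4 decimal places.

The normal equations are: 7394·a + 53756·b = -129751;  53756·a + 399578·b = -960933.
(Σs^2·s^2 = 7394, Σs^2·s^3 = 53756, Σs^3·s^3 = 399578, Σs^2·g = -129751, Σs^3·g = -960933.)
det = 7394·399578 − 53756² = 64772196.
a = ((-129751)·399578 − 53756·(-960933))/64772196 = -94865365/32386098; b = (7394·(-960933) − 53756·(-129751))/64772196 = -65121923/32386098.

a = -2.9292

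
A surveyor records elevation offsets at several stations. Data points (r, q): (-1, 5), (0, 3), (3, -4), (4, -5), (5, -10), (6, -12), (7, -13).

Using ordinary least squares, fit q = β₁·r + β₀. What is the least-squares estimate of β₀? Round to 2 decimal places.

XᵀX·[β₁, β₀]ᵀ = Xᵀq reads: 136·β₁ + 24·β₀ = -250;  24·β₁ + 7·β₀ = -36.
det = 136·7 − 24² = 376.
β₁ = ((-250)·7 − 24·(-36))/376 = -443/188; β₀ = (136·(-36) − 24·(-250))/376 = 138/47.

β₀ = 2.94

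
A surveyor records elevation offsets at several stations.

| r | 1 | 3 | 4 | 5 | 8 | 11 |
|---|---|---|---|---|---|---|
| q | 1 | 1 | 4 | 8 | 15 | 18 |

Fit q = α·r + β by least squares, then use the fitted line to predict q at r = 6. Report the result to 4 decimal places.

q̂ = 9.1327

Compute the Gram sums: Σr·r = 236, Σr = 32, Σ1 = 6.
For Mᵀq: Σr·q = 378, Σq = 47.
So MᵀM·[α, β]ᵀ = Mᵀq: [[236, 32]; [32, 6]]·[α, β]ᵀ = [378, 47]ᵀ.
Eliminating β: 6·(row 1) − 32·(row 2) gives 392·α = 6·378 − 32·47 = 764, so α = 191/98.
Then β = (47 − 32·(191/98))/6 = -251/98.
At r = 6: q̂ = (191/98)·(6) + (-251/98)·(1) = 895/98.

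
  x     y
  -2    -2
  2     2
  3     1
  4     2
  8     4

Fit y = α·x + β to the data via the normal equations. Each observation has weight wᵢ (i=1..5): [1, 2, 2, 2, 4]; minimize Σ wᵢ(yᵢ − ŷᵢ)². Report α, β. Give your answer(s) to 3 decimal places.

α = 0.528, β = -0.121

Forming MᵀWM = [[318, 48]; [48, 11]] and MᵀWy = [162, 24]ᵀ gives MᵀWM·[α, β]ᵀ = MᵀWy.
det = 318·11 − 48² = 1194.
α = (162·11 − 48·24)/1194 = 105/199; β = (318·24 − 48·162)/1194 = -24/199.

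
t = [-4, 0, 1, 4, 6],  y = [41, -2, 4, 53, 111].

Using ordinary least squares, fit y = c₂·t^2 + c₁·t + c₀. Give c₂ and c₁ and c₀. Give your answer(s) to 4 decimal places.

c₂ = 2.9032, c₁ = 1.3287, c₀ = -0.5237

Forming MᵀM = [[1809, 217, 69]; [217, 69, 7]; [69, 7, 5]] and Mᵀy = [5504, 718, 207]ᵀ gives MᵀM·[c₂, c₁, c₀]ᵀ = Mᵀy.
Row-reducing yields c₂ = 37561/12938, c₁ = 17191/12938, c₀ = -3388/6469.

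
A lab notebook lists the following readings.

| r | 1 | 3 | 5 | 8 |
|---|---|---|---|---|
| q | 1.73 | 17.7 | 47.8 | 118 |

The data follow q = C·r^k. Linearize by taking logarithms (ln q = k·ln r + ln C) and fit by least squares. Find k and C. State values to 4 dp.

k = 2.0355, C = 1.7836

Linearized form: ln q = k·ln r + ln C. From the 4 transformed points,
Σln r = 4.7875, Σ(ln r)² = 8.1213, Σln q = 12.0594, Σln r·ln q = 19.3010.
Equations: 8.1213·k + 4.7875·ln C = 19.3010;  4.7875·k + 4·ln C = 12.0594.
Slope k = (n·Σln r·ln q − Σln r·Σln q)/(n·Σ(ln r)² − (Σln r)²) = (4·19.3010 − 4.7875·12.0594)/9.5652 = 2.03549; ln C = (Σln q − k·Σln r)/n = 0.57862, so C = exp(0.57862) = 1.78358.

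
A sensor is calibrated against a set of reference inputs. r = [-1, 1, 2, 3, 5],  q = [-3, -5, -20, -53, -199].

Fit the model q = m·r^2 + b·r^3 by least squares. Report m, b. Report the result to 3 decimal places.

XᵀX·[m, b]ᵀ = Xᵀq reads: 724·m + 3400·b = -5540;  3400·m + 16420·b = -26468.
(Σr^2·r^2 = 724, Σr^2·r^3 = 3400, Σr^3·r^3 = 16420, Σr^2·q = -5540, Σr^3·q = -26468.)
Δ = 724·16420 − 3400² = 328080.
m = ((-5540)·16420 − 3400·(-26468))/328080 = -4065/1367; b = (724·(-26468) − 3400·(-5540))/328080 = -6809/6835.

m = -2.974, b = -0.996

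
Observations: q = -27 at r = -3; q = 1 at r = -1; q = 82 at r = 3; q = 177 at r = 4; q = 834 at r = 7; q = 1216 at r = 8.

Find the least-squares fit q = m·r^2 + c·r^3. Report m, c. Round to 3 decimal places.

m = 3.062, c = 1.993

Entries of XᵀX: Σr^2·r^2 = 6916, Σr^2·r^3 = 50598, Σr^3·r^3 = 385348.
For Xᵀq: Σr^2·q = 122018, Σr^3·q = 922924.
XᵀX·[m, c]ᵀ = Xᵀq becomes [[6916, 50598]; [50598, 385348]]·[m, c]ᵀ = [122018, 922924]ᵀ.
Determinant 6916·385348 − 50598² = 104909164.
m = (122018·385348 − 50598·922924)/104909164 = 80320928/26227291; c = (6916·922924 − 50598·122018)/104909164 = 52268905/26227291.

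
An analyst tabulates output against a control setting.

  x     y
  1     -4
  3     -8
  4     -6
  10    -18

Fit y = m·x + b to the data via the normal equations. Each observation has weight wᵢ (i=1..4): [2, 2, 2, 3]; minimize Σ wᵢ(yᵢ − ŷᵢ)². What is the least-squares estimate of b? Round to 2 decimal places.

The normal system AᵀWA·[m, b]ᵀ = AᵀWy is [[352, 46]; [46, 9]]·[m, b]ᵀ = [-644, -90]ᵀ.
det = 352·9 − 46² = 1052.
m = ((-644)·9 − 46·(-90))/1052 = -414/263; b = (352·(-90) − 46·(-644))/1052 = -514/263.

b = -1.95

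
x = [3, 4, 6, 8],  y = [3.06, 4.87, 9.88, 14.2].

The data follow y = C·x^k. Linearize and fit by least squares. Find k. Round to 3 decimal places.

Linearized form: ln y = k·ln x + ln C. From the 4 transformed points,
Σln x = 6.3561, Σ(ln x)² = 10.6632, Σln y = 7.6453, Σln x·ln y = 13.0446.
Equations: 10.6632·k + 6.3561·ln C = 13.0446;  6.3561·k + 4·ln C = 7.6453.
Solving (det = 2.2529): k = 1.59108, ln C = -0.61695.

k = 1.591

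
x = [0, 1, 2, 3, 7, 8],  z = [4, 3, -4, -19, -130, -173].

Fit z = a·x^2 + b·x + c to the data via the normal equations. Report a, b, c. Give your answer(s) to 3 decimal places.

a = -2.933, b = 1.310, c = 4.330

Sums needed: Σx^2·x^2 = 6595, Σx^2·x = 891, Σx^2 = 127, Σx·x = 127, Σx = 21, Σ1 = 6.
Moment sums: Σx^2·z = -17626, Σx·z = -2356, Σz = -319.
AᵀA·[a, b, c]ᵀ = Aᵀz becomes [[6595, 891, 127]; [891, 127, 21]; [127, 21, 6]]·[a, b, c]ᵀ = [-17626, -2356, -319]ᵀ.
Row-reducing yields a = -4247/1448, b = 1897/1448, c = 3135/724.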